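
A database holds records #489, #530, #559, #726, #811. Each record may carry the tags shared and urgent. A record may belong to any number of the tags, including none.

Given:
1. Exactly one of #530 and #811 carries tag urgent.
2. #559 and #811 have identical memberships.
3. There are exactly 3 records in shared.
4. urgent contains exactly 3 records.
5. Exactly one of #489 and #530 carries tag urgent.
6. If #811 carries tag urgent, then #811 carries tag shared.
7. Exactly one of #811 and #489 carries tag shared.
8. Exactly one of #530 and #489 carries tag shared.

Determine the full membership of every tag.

shared = {#530, #559, #811}; urgent = {#489, #559, #811}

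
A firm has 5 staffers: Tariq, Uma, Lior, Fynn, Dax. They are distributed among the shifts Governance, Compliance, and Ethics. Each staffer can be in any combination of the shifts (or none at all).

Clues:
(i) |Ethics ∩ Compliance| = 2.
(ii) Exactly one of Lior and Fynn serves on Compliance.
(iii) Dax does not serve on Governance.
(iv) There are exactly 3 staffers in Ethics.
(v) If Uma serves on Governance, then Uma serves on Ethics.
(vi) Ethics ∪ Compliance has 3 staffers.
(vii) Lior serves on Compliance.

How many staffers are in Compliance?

2

From (iii): Dax ∉ Governance.
From (vii): Lior ∈ Compliance.
(ii) (exactly one): Fynn ∉ Compliance.
Suppose Lior ∉ Ethics: no assignment then satisfies all the clues, so Lior ∈ Ethics.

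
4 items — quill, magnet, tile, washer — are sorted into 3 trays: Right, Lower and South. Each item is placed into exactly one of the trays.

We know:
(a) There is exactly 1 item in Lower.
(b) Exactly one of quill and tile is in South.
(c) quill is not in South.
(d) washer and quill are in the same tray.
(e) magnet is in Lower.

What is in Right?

Right = {quill, washer}

From (c): quill ∉ South.
From (e): magnet ∈ Lower.
(a): Lower already has 1, so the rest are out.
(b) (exactly one): tile ∈ South.
(d): washer matches quill: washer ∉ South.
Only one tray left: quill ∈ Right.
Only one tray left: washer ∈ Right.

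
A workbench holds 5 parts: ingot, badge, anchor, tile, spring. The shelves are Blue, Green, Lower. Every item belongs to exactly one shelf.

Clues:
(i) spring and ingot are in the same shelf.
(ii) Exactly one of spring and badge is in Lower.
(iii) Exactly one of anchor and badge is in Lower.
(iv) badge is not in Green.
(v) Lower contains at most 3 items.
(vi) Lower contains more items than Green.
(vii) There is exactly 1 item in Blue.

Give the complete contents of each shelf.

Blue = {badge}; Green = {tile}; Lower = {anchor, ingot, spring}

From (iv): badge ∉ Green.
Suppose ingot ∈ Blue: no assignment then satisfies all the clues, so ingot ∉ Blue.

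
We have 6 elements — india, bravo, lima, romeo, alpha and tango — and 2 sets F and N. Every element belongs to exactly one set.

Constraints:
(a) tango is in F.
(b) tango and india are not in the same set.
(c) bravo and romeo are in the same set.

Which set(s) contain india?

india: N

From (a): tango ∈ F.
(b): india ∉ F.
Only one set left: india ∈ N.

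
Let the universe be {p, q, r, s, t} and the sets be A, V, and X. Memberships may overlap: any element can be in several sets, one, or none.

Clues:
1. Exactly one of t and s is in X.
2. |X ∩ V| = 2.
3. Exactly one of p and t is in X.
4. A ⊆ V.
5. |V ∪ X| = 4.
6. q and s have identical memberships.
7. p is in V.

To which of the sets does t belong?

t: none

From (7): p ∈ V.
Suppose t ∈ A: no assignment then satisfies all the clues, so t ∉ A.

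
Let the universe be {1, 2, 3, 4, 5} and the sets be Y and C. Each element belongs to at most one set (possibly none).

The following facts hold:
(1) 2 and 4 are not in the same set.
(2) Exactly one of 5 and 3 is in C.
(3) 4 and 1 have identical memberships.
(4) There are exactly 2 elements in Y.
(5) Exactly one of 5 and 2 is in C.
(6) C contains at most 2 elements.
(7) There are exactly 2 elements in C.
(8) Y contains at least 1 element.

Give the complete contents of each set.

Y = {1, 4}; C = {2, 3}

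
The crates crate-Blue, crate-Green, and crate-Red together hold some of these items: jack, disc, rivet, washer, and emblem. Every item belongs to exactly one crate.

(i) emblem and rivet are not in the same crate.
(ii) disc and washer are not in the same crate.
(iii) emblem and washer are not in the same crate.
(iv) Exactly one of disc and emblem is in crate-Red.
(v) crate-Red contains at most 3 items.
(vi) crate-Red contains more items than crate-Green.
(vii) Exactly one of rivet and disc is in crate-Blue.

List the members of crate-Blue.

crate-Blue = {rivet, washer}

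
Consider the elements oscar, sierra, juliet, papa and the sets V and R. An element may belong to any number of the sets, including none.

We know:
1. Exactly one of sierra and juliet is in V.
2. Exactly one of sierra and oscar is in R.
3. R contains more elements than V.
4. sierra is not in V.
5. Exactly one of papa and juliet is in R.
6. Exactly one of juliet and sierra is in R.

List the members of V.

V = {juliet}

From (4): sierra ∉ V.
(1) (exactly one): juliet ∈ V.
Suppose oscar ∈ V: no assignment then satisfies all the clues, so oscar ∉ V.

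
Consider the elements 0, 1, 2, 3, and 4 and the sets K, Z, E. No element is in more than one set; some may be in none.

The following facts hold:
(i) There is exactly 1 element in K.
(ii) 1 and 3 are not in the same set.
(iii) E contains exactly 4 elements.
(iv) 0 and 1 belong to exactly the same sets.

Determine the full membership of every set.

K = {3}; Z = {}; E = {0, 1, 2, 4}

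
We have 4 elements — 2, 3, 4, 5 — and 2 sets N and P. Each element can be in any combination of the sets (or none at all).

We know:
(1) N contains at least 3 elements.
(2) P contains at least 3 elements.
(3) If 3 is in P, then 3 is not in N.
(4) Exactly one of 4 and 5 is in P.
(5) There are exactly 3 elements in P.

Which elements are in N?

N = {2, 4, 5}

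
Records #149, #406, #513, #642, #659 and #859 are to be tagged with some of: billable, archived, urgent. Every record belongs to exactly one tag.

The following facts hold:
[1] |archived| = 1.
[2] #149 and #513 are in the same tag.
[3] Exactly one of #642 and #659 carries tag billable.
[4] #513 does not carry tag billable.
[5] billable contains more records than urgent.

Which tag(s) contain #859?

From (4): #513 ∉ billable.
(2): #149 matches #513: #149 ∉ billable.
Suppose #859 ∉ billable: no assignment then satisfies all the clues, so #859 ∈ billable.

#859: billable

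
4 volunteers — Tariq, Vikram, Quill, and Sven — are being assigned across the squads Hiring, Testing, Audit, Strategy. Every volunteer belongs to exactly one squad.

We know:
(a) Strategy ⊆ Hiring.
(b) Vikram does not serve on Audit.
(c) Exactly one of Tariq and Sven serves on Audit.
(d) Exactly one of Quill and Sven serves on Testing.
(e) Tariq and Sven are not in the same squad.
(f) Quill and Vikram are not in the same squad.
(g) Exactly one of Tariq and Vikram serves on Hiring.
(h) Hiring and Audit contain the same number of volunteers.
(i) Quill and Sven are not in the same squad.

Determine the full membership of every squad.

Hiring = {Vikram}; Testing = {Quill, Tariq}; Audit = {Sven}; Strategy = {}

From (b): Vikram ∉ Audit.
Suppose Tariq ∈ Hiring: no assignment then satisfies all the clues, so Tariq ∉ Hiring.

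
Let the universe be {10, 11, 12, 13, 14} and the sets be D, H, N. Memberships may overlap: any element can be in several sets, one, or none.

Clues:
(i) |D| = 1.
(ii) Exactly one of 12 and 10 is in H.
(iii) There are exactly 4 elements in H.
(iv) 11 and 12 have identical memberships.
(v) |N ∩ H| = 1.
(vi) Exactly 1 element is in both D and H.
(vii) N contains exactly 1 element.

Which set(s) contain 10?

10: none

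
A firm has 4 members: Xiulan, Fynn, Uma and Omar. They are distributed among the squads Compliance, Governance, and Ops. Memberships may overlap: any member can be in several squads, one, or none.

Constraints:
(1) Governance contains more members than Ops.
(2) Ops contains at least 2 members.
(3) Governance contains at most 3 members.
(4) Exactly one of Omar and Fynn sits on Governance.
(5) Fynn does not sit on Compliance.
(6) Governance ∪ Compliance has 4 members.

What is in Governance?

Governance = {Fynn, Uma, Xiulan}

From (5): Fynn ∉ Compliance.
Suppose Xiulan ∉ Governance: no assignment then satisfies all the clues, so Xiulan ∈ Governance.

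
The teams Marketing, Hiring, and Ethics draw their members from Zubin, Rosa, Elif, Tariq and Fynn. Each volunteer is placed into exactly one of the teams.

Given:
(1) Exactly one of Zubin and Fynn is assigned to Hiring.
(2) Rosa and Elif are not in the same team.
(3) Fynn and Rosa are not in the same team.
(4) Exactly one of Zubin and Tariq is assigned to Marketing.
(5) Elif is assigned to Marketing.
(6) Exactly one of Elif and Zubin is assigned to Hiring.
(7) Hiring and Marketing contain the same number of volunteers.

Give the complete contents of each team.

Marketing = {Elif, Tariq}; Hiring = {Rosa, Zubin}; Ethics = {Fynn}

From (5): Elif ∈ Marketing.
(2): Rosa ∉ Marketing.
(6) (exactly one): Zubin ∈ Hiring.
(1) (exactly one): Fynn ∉ Hiring.
(4) (exactly one): Tariq ∈ Marketing.
Suppose Rosa ∉ Hiring: no assignment then satisfies all the clues, so Rosa ∈ Hiring.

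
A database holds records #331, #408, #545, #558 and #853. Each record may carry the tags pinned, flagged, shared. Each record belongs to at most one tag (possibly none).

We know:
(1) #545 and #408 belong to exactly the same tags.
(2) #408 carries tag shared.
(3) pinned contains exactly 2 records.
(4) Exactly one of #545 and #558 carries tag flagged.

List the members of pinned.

From (2): #408 ∈ shared.
(1): #545 matches #408: #545 ∉ pinned.
(1): #545 matches #408: #545 ∉ flagged.
(1): #545 matches #408: #545 ∈ shared.
(4) (exactly one): #558 ∈ flagged.
(3): only 2 candidates remain for pinned, so all are in.

pinned = {#331, #853}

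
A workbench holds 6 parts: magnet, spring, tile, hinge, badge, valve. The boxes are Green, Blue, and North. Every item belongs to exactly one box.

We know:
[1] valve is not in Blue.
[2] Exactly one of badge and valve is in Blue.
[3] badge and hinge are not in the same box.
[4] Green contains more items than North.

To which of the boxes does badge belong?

badge: Blue

From (1): valve ∉ Blue.
(2) (exactly one): badge ∈ Blue.
(3): hinge ∉ Blue.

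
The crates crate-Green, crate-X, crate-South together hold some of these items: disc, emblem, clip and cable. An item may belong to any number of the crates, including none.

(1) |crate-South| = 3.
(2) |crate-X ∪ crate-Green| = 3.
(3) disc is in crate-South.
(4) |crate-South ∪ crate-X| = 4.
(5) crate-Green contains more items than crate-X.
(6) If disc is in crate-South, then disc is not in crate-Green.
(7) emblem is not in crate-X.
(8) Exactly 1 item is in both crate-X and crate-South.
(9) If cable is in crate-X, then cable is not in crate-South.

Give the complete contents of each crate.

crate-Green = {cable, clip, emblem}; crate-X = {cable, clip}; crate-South = {clip, disc, emblem}

From (3): disc ∈ crate-South.
From (7): emblem ∉ crate-X.
(6): disc ∉ crate-Green.
Suppose disc ∈ crate-X: no assignment then satisfies all the clues, so disc ∉ crate-X.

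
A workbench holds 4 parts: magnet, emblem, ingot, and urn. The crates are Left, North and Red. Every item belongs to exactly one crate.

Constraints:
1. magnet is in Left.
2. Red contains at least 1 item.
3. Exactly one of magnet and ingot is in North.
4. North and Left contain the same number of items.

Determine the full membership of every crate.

Left = {magnet}; North = {ingot}; Red = {emblem, urn}

From (1): magnet ∈ Left.
(3) (exactly one): ingot ∈ North.
Suppose emblem ∈ Left: no assignment then satisfies all the clues, so emblem ∉ Left.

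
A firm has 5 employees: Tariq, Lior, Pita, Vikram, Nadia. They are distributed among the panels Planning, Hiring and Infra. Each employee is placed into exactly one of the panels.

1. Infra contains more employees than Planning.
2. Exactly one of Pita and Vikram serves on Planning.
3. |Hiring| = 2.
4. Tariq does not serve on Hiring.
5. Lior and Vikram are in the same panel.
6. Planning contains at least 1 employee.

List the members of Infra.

Infra = {Nadia, Tariq}

From (4): Tariq ∉ Hiring.
Suppose Tariq ∉ Infra: no assignment then satisfies all the clues, so Tariq ∈ Infra.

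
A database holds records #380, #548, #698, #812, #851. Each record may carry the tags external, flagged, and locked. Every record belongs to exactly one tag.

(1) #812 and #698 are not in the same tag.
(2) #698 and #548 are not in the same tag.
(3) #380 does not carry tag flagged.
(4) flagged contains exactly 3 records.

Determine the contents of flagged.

flagged = {#548, #812, #851}

From (3): #380 ∉ flagged.
Suppose #548 ∉ flagged: no assignment then satisfies all the clues, so #548 ∈ flagged.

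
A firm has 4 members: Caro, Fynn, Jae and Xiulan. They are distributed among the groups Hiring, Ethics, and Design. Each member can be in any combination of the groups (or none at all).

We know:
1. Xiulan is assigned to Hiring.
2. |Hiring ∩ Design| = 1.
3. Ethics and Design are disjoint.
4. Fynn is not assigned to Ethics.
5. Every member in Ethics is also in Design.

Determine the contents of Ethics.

Ethics = {}

From (1): Xiulan ∈ Hiring.
From (4): Fynn ∉ Ethics.
Suppose Caro ∈ Ethics: no assignment then satisfies all the clues, so Caro ∉ Ethics.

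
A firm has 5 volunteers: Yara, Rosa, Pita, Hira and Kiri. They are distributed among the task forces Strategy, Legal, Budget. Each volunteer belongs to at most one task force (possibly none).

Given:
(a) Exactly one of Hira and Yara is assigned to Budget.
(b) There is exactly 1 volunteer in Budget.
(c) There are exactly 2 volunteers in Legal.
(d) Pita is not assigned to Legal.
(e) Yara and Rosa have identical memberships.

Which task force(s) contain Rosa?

Rosa: Legal

From (d): Pita ∉ Legal.
Suppose Rosa ∈ Strategy: no assignment then satisfies all the clues, so Rosa ∉ Strategy.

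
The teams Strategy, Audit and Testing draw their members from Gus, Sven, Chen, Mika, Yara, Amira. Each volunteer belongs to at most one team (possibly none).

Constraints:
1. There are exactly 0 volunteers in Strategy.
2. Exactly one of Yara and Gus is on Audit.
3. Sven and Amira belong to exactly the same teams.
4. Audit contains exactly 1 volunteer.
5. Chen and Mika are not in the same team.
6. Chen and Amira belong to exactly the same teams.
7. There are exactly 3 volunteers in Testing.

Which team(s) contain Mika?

Mika: none

(1): Strategy already has 0, so the rest are out.
Suppose Mika ∈ Audit: no assignment then satisfies all the clues, so Mika ∉ Audit.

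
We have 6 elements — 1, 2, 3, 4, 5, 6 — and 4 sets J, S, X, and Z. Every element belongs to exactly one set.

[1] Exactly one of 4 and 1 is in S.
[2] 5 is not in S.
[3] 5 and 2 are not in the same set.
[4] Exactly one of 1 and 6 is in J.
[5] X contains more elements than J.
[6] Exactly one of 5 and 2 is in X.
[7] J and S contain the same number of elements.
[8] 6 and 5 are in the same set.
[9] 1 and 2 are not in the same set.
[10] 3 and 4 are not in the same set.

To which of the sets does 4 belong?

4: S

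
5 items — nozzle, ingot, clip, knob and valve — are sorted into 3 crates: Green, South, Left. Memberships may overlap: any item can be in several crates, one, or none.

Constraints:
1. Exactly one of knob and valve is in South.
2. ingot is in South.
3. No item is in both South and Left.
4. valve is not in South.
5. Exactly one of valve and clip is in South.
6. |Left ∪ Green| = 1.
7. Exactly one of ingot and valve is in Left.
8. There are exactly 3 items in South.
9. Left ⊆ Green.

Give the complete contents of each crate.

Green = {valve}; South = {clip, ingot, knob}; Left = {valve}

From (2): ingot ∈ South.
From (4): valve ∉ South.
(1) (exactly one): knob ∈ South.
(3) (disjoint): ingot ∉ Left.
(3) (disjoint): knob ∉ Left.
(5) (exactly one): clip ∈ South.
(7) (exactly one): valve ∈ Left.
(8): South already has 3, so the rest are out.
(9) with valve ∈ Left: valve ∈ Green.
(3) (disjoint): clip ∉ Left.
Suppose nozzle ∈ Green: no assignment then satisfies all the clues, so nozzle ∉ Green.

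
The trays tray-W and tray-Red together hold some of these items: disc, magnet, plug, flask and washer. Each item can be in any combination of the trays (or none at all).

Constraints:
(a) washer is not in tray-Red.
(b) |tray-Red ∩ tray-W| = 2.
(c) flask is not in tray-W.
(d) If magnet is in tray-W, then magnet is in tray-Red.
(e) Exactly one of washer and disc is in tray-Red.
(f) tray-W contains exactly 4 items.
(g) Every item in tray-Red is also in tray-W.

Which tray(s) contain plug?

From (a): washer ∉ tray-Red.
From (c): flask ∉ tray-W.
(e) (exactly one): disc ∈ tray-Red.
(f): only 4 candidates remain for tray-W, so all are in.
(g) contrapositive: flask ∉ tray-Red.
(d): magnet ∈ tray-Red.
Suppose plug ∈ tray-Red: no assignment then satisfies all the clues, so plug ∉ tray-Red.

plug: tray-W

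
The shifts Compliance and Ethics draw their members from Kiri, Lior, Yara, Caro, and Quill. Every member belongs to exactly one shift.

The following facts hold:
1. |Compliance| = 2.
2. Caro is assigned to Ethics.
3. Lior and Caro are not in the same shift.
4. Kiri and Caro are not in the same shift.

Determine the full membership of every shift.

Compliance = {Kiri, Lior}; Ethics = {Caro, Quill, Yara}

From (2): Caro ∈ Ethics.
(3): Lior ∉ Ethics.
(4): Kiri ∉ Ethics.
Only one shift left: Kiri ∈ Compliance.
Only one shift left: Lior ∈ Compliance.
(1): Compliance already has 2, so the rest are out.
Only one shift left: Yara ∈ Ethics.
Only one shift left: Quill ∈ Ethics.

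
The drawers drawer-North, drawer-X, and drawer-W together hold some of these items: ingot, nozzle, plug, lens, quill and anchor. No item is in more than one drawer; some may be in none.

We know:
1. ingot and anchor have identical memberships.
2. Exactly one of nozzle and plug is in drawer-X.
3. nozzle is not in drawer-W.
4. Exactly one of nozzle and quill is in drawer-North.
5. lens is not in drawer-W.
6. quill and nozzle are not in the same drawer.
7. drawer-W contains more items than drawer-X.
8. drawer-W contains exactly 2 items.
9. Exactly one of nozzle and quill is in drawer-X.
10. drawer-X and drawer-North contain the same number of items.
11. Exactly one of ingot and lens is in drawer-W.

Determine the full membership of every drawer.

drawer-North = {quill}; drawer-X = {nozzle}; drawer-W = {anchor, ingot}

From (3): nozzle ∉ drawer-W.
From (5): lens ∉ drawer-W.
(11) (exactly one): ingot ∈ drawer-W.
(1): anchor matches ingot: anchor ∉ drawer-North.
(1): anchor matches ingot: anchor ∉ drawer-X.
(1): anchor matches ingot: anchor ∈ drawer-W.
(8): drawer-W already has 2, so the rest are out.
Suppose nozzle ∈ drawer-North: no assignment then satisfies all the clues, so nozzle ∉ drawer-North.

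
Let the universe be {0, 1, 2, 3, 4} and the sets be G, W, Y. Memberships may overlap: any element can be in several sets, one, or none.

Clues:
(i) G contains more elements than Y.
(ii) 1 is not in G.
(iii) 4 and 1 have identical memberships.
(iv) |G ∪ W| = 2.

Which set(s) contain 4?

From (ii): 1 ∉ G.
(iii): 4 matches 1: 4 ∉ G.
Suppose 4 ∈ W: no assignment then satisfies all the clues, so 4 ∉ W.

4: none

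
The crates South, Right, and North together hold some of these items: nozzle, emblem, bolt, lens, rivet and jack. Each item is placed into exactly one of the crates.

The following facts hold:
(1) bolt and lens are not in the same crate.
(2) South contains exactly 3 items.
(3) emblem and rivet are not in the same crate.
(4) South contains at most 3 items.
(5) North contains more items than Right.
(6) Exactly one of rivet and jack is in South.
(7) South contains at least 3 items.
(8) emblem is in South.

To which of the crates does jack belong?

From (8): emblem ∈ South.
(3): rivet ∉ South.
(6) (exactly one): jack ∈ South.

jack: South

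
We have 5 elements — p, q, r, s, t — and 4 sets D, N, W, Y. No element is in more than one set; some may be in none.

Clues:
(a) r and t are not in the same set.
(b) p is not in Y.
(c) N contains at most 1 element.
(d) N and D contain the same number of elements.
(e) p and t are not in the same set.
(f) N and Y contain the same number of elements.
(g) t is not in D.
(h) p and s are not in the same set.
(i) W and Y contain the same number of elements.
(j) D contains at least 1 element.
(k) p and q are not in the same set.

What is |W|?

1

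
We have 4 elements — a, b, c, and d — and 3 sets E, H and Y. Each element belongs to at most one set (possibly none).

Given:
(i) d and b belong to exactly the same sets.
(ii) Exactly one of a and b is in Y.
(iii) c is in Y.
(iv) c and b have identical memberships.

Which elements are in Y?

Y = {b, c, d}

From (iii): c ∈ Y.
(iv): b matches c: b ∉ E.
(iv): b matches c: b ∉ H.
(iv): b matches c: b ∈ Y.
(i): d matches b: d ∉ E.
(i): d matches b: d ∉ H.
(i): d matches b: d ∈ Y.
(ii) (exactly one): a ∉ Y.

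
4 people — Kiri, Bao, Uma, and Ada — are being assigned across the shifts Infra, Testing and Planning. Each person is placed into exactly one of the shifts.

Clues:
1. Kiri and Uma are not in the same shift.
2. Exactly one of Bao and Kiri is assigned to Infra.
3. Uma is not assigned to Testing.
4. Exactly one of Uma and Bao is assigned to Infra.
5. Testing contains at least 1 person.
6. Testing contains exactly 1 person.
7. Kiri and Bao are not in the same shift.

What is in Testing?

From (3): Uma ∉ Testing.
Suppose Kiri ∉ Testing: no assignment then satisfies all the clues, so Kiri ∈ Testing.

Testing = {Kiri}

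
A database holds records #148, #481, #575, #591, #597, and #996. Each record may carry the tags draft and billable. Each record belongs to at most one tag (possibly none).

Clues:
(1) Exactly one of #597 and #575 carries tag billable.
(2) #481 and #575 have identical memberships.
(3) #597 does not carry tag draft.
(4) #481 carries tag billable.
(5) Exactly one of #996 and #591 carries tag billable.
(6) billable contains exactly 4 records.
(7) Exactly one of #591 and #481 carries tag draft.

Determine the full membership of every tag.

draft = {#591}; billable = {#148, #481, #575, #996}

From (3): #597 ∉ draft.
From (4): #481 ∈ billable.
(2): #575 matches #481: #575 ∉ draft.
(2): #575 matches #481: #575 ∈ billable.
(7) (exactly one): #591 ∈ draft.
(1) (exactly one): #597 ∉ billable.
(5) (exactly one): #996 ∈ billable.
(6): only 4 candidates remain for billable, so all are in.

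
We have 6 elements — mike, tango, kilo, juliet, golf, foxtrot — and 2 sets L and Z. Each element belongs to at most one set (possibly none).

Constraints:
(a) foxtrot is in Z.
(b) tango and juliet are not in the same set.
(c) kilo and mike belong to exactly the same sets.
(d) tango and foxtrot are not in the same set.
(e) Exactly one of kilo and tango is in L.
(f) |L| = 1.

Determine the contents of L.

L = {tango}

From (a): foxtrot ∈ Z.
(d): tango ∉ Z.
Suppose mike ∈ L: no assignment then satisfies all the clues, so mike ∉ L.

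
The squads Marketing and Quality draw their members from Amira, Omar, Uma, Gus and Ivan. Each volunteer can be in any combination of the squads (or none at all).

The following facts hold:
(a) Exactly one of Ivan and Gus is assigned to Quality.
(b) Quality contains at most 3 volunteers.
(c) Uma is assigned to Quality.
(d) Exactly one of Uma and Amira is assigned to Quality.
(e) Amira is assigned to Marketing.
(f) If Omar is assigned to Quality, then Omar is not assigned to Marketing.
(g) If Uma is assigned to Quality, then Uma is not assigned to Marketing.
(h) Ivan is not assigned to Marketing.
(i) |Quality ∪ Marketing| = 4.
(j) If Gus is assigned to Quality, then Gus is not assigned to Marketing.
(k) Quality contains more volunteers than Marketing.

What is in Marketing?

From (c): Uma ∈ Quality.
From (e): Amira ∈ Marketing.
From (h): Ivan ∉ Marketing.
(d) (exactly one): Amira ∉ Quality.
(g): Uma ∉ Marketing.
Suppose Omar ∈ Marketing: no assignment then satisfies all the clues, so Omar ∉ Marketing.

Marketing = {Amira}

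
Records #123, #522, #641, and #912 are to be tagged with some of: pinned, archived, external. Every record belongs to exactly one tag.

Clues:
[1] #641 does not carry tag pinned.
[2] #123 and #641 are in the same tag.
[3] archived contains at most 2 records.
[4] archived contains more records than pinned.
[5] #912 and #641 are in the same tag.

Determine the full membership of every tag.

pinned = {}; archived = {#522}; external = {#123, #641, #912}

From (1): #641 ∉ pinned.
(2): #123 matches #641: #123 ∉ pinned.
(5): #912 matches #641: #912 ∉ pinned.
Suppose #123 ∈ archived: no assignment then satisfies all the clues, so #123 ∉ archived.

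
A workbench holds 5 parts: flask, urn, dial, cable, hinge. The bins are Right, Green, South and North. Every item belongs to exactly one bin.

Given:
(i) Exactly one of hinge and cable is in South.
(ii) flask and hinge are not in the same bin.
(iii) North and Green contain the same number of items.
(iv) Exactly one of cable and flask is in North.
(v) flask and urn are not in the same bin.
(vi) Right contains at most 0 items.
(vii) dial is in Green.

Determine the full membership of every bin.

Right = {}; Green = {dial, flask}; South = {hinge}; North = {cable, urn}

From (vii): dial ∈ Green.
(vi): Right already has 0, so the rest are out.
Suppose flask ∉ Green: no assignment then satisfies all the clues, so flask ∈ Green.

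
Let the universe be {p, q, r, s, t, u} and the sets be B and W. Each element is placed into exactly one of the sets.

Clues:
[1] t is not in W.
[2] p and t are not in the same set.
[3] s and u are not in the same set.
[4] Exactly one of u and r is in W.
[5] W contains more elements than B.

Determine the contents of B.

From (1): t ∉ W.
Only one set left: t ∈ B.
(2): p ∉ B.
Only one set left: p ∈ W.
Suppose q ∈ B: no assignment then satisfies all the clues, so q ∉ B.

B = {t, u}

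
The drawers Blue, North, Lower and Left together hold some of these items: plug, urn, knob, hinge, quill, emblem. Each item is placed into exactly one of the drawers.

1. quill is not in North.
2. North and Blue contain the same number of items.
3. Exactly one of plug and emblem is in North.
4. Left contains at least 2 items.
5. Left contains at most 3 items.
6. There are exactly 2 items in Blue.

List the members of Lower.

Lower = {}

From (1): quill ∉ North.
Suppose plug ∈ Lower: no assignment then satisfies all the clues, so plug ∉ Lower.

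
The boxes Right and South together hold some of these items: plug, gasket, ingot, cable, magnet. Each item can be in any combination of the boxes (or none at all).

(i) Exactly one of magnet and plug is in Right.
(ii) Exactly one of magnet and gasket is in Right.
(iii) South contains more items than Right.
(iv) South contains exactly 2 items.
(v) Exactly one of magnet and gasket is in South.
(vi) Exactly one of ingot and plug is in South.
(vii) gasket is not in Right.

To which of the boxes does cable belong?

cable: none

From (vii): gasket ∉ Right.
(ii) (exactly one): magnet ∈ Right.
(i) (exactly one): plug ∉ Right.
Suppose cable ∈ Right: no assignment then satisfies all the clues, so cable ∉ Right.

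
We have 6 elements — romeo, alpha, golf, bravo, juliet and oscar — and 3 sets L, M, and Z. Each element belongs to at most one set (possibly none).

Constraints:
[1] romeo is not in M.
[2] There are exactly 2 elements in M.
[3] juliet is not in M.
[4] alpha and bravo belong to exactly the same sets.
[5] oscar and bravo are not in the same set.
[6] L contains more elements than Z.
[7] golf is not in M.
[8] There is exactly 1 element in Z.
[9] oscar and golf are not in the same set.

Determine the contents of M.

M = {alpha, bravo}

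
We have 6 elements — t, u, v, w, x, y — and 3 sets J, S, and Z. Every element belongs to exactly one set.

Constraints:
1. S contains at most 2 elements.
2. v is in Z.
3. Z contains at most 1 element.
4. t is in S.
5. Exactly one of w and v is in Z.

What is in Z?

Z = {v}

From (2): v ∈ Z.
From (4): t ∈ S.
(3): Z already has 1, so the rest are out.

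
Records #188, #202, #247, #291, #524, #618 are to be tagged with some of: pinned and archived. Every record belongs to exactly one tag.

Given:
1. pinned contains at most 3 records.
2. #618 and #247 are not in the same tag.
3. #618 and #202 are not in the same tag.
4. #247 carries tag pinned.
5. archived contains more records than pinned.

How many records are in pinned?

2

From (4): #247 ∈ pinned.
(2): #618 ∉ pinned.
Only one tag left: #618 ∈ archived.
(3): #202 ∉ archived.
Only one tag left: #202 ∈ pinned.
Suppose #188 ∈ pinned: no assignment then satisfies all the clues, so #188 ∉ pinned.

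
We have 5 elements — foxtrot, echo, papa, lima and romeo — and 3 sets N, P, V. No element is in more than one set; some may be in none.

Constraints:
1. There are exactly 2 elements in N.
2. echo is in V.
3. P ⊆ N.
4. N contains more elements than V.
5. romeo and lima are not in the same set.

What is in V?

V = {echo}

From (2): echo ∈ V.
Suppose foxtrot ∈ V: no assignment then satisfies all the clues, so foxtrot ∉ V.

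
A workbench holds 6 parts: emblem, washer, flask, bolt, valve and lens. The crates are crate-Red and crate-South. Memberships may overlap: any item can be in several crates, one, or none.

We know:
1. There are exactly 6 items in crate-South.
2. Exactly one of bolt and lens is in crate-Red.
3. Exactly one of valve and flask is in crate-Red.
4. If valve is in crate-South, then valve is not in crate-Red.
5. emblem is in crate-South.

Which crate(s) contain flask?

From (5): emblem ∈ crate-South.
(1): only 6 candidates remain for crate-South, so all are in.
(4): valve ∉ crate-Red.
(3) (exactly one): flask ∈ crate-Red.

flask: crate-Red, crate-South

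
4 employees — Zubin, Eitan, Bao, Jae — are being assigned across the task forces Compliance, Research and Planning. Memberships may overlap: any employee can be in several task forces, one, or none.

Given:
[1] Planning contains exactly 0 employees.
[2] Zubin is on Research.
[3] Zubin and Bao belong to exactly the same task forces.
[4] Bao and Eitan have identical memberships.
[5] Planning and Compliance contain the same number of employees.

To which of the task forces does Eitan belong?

From (2): Zubin ∈ Research.
(1): Planning already has 0, so the rest are out.
(3): Bao matches Zubin: Bao ∈ Research.
(4): Eitan matches Bao: Eitan ∈ Research.
Suppose Eitan ∈ Compliance: no assignment then satisfies all the clues, so Eitan ∉ Compliance.

Eitan: Research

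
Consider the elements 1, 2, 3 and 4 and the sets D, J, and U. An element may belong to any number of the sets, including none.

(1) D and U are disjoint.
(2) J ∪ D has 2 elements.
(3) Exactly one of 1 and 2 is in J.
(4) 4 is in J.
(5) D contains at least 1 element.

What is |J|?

2

From (4): 4 ∈ J.
Suppose 3 ∈ D: no assignment then satisfies all the clues, so 3 ∉ D.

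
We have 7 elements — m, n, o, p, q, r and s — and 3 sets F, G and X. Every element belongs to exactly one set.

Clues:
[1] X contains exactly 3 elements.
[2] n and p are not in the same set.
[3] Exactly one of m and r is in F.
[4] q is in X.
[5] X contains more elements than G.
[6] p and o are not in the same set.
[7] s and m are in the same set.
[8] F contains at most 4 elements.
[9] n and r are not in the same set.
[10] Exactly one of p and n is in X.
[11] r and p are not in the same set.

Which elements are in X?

X = {n, o, q}

From (4): q ∈ X.
Suppose m ∈ X: no assignment then satisfies all the clues, so m ∉ X.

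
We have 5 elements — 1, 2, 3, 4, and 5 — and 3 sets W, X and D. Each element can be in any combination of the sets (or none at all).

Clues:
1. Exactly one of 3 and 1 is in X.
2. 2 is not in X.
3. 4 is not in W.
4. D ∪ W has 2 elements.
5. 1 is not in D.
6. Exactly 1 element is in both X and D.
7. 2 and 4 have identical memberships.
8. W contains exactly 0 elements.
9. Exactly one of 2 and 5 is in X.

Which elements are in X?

X = {1, 5}

From (2): 2 ∉ X.
From (3): 4 ∉ W.
From (5): 1 ∉ D.
(7): 2 matches 4: 2 ∉ W.
(7): 4 matches 2: 4 ∉ X.
(8): W already has 0, so the rest are out.
(9) (exactly one): 5 ∈ X.
Suppose 1 ∉ X: no assignment then satisfies all the clues, so 1 ∈ X.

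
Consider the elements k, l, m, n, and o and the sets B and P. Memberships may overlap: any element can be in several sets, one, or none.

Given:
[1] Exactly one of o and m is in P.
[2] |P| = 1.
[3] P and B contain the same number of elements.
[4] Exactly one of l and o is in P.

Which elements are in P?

P = {o}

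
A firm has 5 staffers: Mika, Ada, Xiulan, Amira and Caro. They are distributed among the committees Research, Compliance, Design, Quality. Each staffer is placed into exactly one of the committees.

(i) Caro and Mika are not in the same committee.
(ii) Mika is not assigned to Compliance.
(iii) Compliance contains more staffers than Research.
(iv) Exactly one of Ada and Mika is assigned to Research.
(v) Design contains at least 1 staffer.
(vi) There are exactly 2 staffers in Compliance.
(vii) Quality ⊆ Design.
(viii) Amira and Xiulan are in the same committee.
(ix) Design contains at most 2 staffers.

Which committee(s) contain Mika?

From (ii): Mika ∉ Compliance.
Suppose Mika ∉ Research: no assignment then satisfies all the clues, so Mika ∈ Research.

Mika: Research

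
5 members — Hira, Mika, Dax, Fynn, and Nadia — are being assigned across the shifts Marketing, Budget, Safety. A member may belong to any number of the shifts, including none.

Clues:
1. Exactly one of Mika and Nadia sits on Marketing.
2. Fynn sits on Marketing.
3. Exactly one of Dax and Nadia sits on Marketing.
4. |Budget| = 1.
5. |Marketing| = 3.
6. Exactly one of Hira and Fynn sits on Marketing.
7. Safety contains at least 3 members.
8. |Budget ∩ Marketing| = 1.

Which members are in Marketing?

From (2): Fynn ∈ Marketing.
(6) (exactly one): Hira ∉ Marketing.
Suppose Mika ∉ Marketing: no assignment then satisfies all the clues, so Mika ∈ Marketing.

Marketing = {Dax, Fynn, Mika}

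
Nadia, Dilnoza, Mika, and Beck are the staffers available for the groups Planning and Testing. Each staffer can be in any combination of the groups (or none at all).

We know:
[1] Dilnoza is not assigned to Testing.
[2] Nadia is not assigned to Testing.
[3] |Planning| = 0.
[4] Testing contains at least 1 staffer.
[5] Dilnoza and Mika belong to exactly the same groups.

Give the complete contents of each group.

From (1): Dilnoza ∉ Testing.
From (2): Nadia ∉ Testing.
(3): Planning already has 0, so the rest are out.
(5): Mika matches Dilnoza: Mika ∉ Testing.
(4): only 1 candidates remain for Testing, so all are in.

Planning = {}; Testing = {Beck}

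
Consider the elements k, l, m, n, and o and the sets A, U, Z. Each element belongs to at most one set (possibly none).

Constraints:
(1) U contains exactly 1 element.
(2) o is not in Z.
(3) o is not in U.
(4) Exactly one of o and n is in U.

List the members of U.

U = {n}

From (2): o ∉ Z.
From (3): o ∉ U.
(4) (exactly one): n ∈ U.
(1): U already has 1, so the rest are out.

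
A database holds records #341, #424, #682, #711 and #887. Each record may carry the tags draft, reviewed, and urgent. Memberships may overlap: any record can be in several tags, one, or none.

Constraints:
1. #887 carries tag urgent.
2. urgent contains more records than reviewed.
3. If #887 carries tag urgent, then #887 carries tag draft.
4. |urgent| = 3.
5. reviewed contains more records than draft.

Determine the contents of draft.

draft = {#887}

From (1): #887 ∈ urgent.
(3): #887 ∈ draft.
Suppose #341 ∈ draft: no assignment then satisfies all the clues, so #341 ∉ draft.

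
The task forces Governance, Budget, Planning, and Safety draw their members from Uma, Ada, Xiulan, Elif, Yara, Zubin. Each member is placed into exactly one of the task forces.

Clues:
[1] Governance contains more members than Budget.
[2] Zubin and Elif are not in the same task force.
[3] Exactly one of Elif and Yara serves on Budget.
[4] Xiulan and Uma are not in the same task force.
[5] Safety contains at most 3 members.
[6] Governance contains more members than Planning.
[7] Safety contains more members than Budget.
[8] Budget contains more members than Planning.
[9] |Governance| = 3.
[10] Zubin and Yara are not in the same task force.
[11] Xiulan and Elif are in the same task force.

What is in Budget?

Budget = {Yara}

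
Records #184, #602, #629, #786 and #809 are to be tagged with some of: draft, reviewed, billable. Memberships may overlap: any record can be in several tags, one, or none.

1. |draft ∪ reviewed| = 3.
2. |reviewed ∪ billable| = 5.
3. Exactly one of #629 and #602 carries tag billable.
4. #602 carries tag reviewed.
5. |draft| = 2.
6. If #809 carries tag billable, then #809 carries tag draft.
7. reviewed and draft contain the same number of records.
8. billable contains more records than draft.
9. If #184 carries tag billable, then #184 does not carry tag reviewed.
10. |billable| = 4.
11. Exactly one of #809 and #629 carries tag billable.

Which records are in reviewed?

reviewed = {#602, #629}

From (4): #602 ∈ reviewed.
Suppose #184 ∈ reviewed: no assignment then satisfies all the clues, so #184 ∉ reviewed.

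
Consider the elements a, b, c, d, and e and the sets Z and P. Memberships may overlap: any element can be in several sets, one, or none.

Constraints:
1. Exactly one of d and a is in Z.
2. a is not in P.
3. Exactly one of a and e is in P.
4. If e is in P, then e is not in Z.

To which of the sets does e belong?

From (2): a ∉ P.
(3) (exactly one): e ∈ P.
(4): e ∉ Z.

e: P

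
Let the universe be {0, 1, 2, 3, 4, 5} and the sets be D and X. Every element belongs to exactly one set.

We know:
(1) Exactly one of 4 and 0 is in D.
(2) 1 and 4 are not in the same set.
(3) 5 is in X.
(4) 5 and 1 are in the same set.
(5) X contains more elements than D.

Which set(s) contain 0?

0: X

From (3): 5 ∈ X.
(4): 1 matches 5: 1 ∉ D.
(4): 1 matches 5: 1 ∈ X.
(2): 4 ∉ X.
Only one set left: 4 ∈ D.
(1) (exactly one): 0 ∉ D.
Only one set left: 0 ∈ X.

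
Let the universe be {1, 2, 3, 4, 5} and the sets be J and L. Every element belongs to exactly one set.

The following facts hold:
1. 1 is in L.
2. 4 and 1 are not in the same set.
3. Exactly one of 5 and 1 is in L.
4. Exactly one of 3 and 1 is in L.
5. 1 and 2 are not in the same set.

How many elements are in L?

1

From (1): 1 ∈ L.
(2): 4 ∉ L.
(3) (exactly one): 5 ∉ L.
(4) (exactly one): 3 ∉ L.
(5): 2 ∉ L.
Only one set left: 2 ∈ J.
Only one set left: 3 ∈ J.
Only one set left: 4 ∈ J.
Only one set left: 5 ∈ J.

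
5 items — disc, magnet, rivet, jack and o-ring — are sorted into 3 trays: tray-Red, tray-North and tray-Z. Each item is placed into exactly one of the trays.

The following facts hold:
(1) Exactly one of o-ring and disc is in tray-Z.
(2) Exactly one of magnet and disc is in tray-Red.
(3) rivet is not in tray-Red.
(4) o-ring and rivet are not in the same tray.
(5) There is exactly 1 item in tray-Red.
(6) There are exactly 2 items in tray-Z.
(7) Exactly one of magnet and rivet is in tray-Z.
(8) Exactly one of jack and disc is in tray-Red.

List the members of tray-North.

tray-North = {jack, rivet}

From (3): rivet ∉ tray-Red.
Suppose disc ∈ tray-North: no assignment then satisfies all the clues, so disc ∉ tray-North.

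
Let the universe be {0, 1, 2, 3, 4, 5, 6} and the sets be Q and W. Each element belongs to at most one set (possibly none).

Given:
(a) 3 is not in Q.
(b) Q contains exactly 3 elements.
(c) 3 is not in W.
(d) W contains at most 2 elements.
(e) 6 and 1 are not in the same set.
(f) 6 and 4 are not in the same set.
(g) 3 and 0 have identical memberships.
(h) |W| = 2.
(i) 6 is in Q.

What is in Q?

From (a): 3 ∉ Q.
From (c): 3 ∉ W.
From (i): 6 ∈ Q.
(e): 1 ∉ Q.
(f): 4 ∉ Q.
(g): 0 matches 3: 0 ∉ Q.
(g): 0 matches 3: 0 ∉ W.
(b): only 3 candidates remain for Q, so all are in.
(h): only 2 candidates remain for W, so all are in.

Q = {2, 5, 6}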